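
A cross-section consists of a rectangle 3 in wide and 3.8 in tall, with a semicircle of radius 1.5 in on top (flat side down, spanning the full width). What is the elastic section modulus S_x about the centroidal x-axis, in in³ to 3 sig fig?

Split into non-overlapping primitives; take the origin at the lower-left of the bounding box.
Rectangular body: 3 × 3.8, A = 11.4 in², y = 1.9 in, Ī = 13.718 in⁴.
Semicircular cap: semicircle r = 1.5, A = 3.5343 in², y = 4.4366 in, Ī = 0.55564 in⁴.
Centroid: ȳ = ΣA·y / ΣA = 2.5003 in.
Transfer each piece to the centroidal x-axis using Ī + A·d² with d = y − 2.5003:
  rectangular body: d = -0.60031 in → contributes +17.826 in⁴
  semicircular cap: d = 1.9363 in → contributes +13.807 in⁴
Total I = 31.633 in⁴.
Extreme fibre distance c = 2.7997 in; S = I/c = 11.299 in³.

S_x ≈ 11.3 in³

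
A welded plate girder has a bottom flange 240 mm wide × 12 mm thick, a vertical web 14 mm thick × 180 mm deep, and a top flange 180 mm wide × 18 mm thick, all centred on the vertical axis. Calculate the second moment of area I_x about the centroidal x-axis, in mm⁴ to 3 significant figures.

Break the section into simple shapes (no overlaps), measuring from the bottom-left corner of the bounding box.
Bottom plate: 240 × 12, A = 2 880 mm², y = 6 mm, Ī = 34 560 mm⁴.
Web plate: 14 × 180, A = 2 520 mm², y = 102 mm, Ī = 6 804 000 mm⁴.
Top plate: 180 × 18, A = 3 240 mm², y = 201 mm, Ī = 87 480 mm⁴.
Centroid: ȳ = ΣA·y / ΣA = 107.13 mm.
Transfer each piece to the centroidal x-axis using Ī + A·d² with d = y − 107.13:
  bottom plate: d = -101.13 mm → contributes +29 486 205 mm⁴
  web plate: d = -5.125 mm → contributes +6 870 189 mm⁴
  top plate: d = 93.875 mm → contributes +28 640 031 mm⁴
Total I = 64 996 425 mm⁴.

I_x ≈ 6.50 × 10⁷ mm⁴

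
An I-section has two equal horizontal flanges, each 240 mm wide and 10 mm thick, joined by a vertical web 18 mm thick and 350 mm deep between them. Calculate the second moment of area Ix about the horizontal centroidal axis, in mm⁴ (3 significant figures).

Ix ≈ 2.20 × 10⁸ mm⁴

Split into non-overlapping primitives; take the origin at the lower-left of the bounding box.
Bottom flange: 240 × 10, A = 2 400 mm², y = 5 mm, Ī = 20 000 mm⁴.
Web: 18 × 350, A = 6 300 mm², y = 185 mm, Ī = 64 312 500 mm⁴.
Top flange: 240 × 10, A = 2 400 mm², y = 365 mm, Ī = 20 000 mm⁴.
By symmetry the centroid is at mid-height, ȳ = 185 mm.
Transfer each piece to the horizontal centroidal axis using Ī + A·d² with d = y − 185:
  bottom flange: d = -180 mm → contributes +77 780 000 mm⁴
  web: d = 0 mm → contributes +64 312 500 mm⁴
  top flange: d = 180 mm → contributes +77 780 000 mm⁴
Total I = 219 872 500 mm⁴.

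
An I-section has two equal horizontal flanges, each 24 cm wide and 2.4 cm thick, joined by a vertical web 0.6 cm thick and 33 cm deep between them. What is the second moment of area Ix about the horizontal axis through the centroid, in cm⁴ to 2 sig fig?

Ix ≈ 3.8 × 10⁴ cm⁴

Decompose the section into non-overlapping parts with the origin at the bottom-left of its bounding rectangle.
Bottom flange: 24 × 2.4, A = 57.6 cm², y = 1.2 cm, Ī = 27.65 cm⁴.
Web: 0.6 × 33, A = 19.8 cm², y = 18.9 cm, Ī = 1 797 cm⁴.
Top flange: 24 × 2.4, A = 57.6 cm², y = 36.6 cm, Ī = 27.65 cm⁴.
By symmetry the centroid is at mid-height, ȳ = 18.9 cm.
Transfer each piece to the horizontal axis through the centroid using Ī + A·d² with d = y − 18.9:
  bottom flange: d = -17.7 cm → contributes +18 073 cm⁴
  web: d = 0 cm → contributes +1 797 cm⁴
  top flange: d = 17.7 cm → contributes +18 073 cm⁴
Total I = 37 943 cm⁴.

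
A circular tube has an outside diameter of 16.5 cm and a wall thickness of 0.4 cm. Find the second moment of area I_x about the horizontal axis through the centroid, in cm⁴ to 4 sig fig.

I_x ≈ 655.9 cm⁴

Break the section into simple shapes (no overlaps), measuring from the bottom-left corner of the bounding box.
Outer circle: ⌀16.5, A = 213.825 cm², y = 8.25 cm, Ī = 3638.36 cm⁴.
Bore (subtracted): ⌀15.7, A = 193.593 cm², y = 8.25 cm, Ī = 2982.42 cm⁴.
By symmetry the centroid is at mid-height, ȳ = 8.25 cm.
All pieces are centred on the horizontal axis through the centroid, so I = ΣĪ (holes subtracted) = 655.942 cm⁴.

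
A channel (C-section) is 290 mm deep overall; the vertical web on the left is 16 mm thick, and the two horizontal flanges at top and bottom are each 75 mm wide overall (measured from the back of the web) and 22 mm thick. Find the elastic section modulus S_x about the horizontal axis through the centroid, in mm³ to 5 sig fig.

Break the section into simple shapes (no overlaps), measuring from the bottom-left corner of the bounding box.
Web: 16 × 290, A = 4 640 mm², y = 145 mm, Ī = 32 518 667 mm⁴.
Top flange (beyond web): 59 × 22, A = 1 298 mm², y = 279 mm, Ī = 52352.67 mm⁴.
Bottom flange (beyond web): 59 × 22, A = 1 298 mm², y = 11 mm, Ī = 52352.67 mm⁴.
By symmetry the centroid is at mid-height, ȳ = 145 mm.
Transfer each piece to the horizontal axis through the centroid using Ī + A·d² with d = y − 145:
  web: d = 0 mm → contributes +32 518 667 mm⁴
  top flange (beyond web): d = 134 mm → contributes +23 359 241 mm⁴
  bottom flange (beyond web): d = -134 mm → contributes +23 359 241 mm⁴
Total I = 79 237 148 mm⁴.
Extreme fibre distance c = 145 mm; S = I/c = 546463.1 mm³.

S_x ≈ 5.4646 × 10⁵ mm³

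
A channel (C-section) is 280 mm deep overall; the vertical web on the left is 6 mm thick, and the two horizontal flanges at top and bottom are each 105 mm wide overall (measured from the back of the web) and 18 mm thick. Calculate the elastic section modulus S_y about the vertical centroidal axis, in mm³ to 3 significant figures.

S_y ≈ 9.14 × 10⁴ mm³

Break the section into simple shapes (no overlaps), measuring from the bottom-left corner of the bounding box.
Web: 6 × 280, A = 1 680 mm², x = 3 mm, Ī = 5 040 mm⁴.
Top flange (beyond web): 99 × 18, A = 1 782 mm², x = 55.5 mm, Ī = 1 455 449 mm⁴.
Bottom flange (beyond web): 99 × 18, A = 1 782 mm², x = 55.5 mm, Ī = 1 455 449 mm⁴.
Centroid: x̄ = ΣA·x / ΣA = 38.681 mm.
Transfer each piece to the vertical centroidal axis using Ī + A·d² with d = x − 38.681:
  web: d = -35.681 mm → contributes +2 143 878 mm⁴
  top flange (beyond web): d = 16.819 mm → contributes +1 959 552 mm⁴
  bottom flange (beyond web): d = 16.819 mm → contributes +1 959 552 mm⁴
Total I = 6 062 982 mm⁴.
Extreme fibre distance c = 66.319 mm; S = I/c = 91 421 mm³.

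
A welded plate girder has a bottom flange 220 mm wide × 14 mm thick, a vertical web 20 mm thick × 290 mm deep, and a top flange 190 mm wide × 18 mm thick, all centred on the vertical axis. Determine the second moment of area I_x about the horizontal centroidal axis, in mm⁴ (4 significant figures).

Decompose the section into non-overlapping parts with the origin at the bottom-left of its bounding rectangle.
Bottom plate: 220 × 14, A = 3 080 mm², y = 7 mm, Ī = 50306.7 mm⁴.
Web plate: 20 × 290, A = 5 800 mm², y = 159 mm, Ī = 40 648 333 mm⁴.
Top plate: 190 × 18, A = 3 420 mm², y = 313 mm, Ī = 92 340 mm⁴.
Centroid: ȳ = ΣA·y / ΣA = 163.758 mm.
Transfer each piece to the horizontal centroidal axis using Ī + A·d² with d = y − 163.758:
  bottom plate: d = -156.758 mm → contributes +75 735 097 mm⁴
  web plate: d = -4.75772 mm → contributes +40 779 622 mm⁴
  top plate: d = 149.242 mm → contributes +76 266 879 mm⁴
Total I = 192 781 598 mm⁴.

I_x ≈ 1.928 × 10⁸ mm⁴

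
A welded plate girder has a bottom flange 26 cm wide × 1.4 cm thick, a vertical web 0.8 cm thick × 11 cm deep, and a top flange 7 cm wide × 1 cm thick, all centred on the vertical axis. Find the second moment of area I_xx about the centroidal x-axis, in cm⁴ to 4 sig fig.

Split into non-overlapping primitives; take the origin at the lower-left of the bounding box.
Bottom plate: 26 × 1.4, A = 36.4 cm², y = 0.7 cm, Ī = 5.94533 cm⁴.
Web plate: 0.8 × 11, A = 8.8 cm², y = 6.9 cm, Ī = 88.7333 cm⁴.
Top plate: 7 × 1, A = 7 cm², y = 12.9 cm, Ī = 0.583333 cm⁴.
Centroid: ȳ = ΣA·y / ΣA = 3.38123 cm.
Transfer each piece to the centroidal x-axis using Ī + A·d² with d = y − 3.38123:
  bottom plate: d = -2.68123 cm → contributes +267.624 cm⁴
  web plate: d = 3.51877 cm → contributes +197.693 cm⁴
  top plate: d = 9.51877 cm → contributes +634.833 cm⁴
Total I = 1100.15 cm⁴.

I_xx ≈ 1100 cm⁴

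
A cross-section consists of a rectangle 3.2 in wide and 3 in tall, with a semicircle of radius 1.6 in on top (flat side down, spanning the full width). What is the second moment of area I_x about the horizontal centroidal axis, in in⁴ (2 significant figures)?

I_x ≈ 21 in⁴

Split into non-overlapping primitives; take the origin at the lower-left of the bounding box.
Rectangular body: 3.2 × 3, A = 9.6 in², y = 1.5 in, Ī = 7.2 in⁴.
Semicircular cap: semicircle r = 1.6, A = 4.021 in², y = 3.679 in, Ī = 0.7193 in⁴.
Centroid: ȳ = ΣA·y / ΣA = 2.143 in.
Transfer each piece to the horizontal centroidal axis using Ī + A·d² with d = y − 2.143:
  rectangular body: d = -0.6433 in → contributes +11.17 in⁴
  semicircular cap: d = 1.536 in → contributes +10.2 in⁴
Total I = 21.38 in⁴.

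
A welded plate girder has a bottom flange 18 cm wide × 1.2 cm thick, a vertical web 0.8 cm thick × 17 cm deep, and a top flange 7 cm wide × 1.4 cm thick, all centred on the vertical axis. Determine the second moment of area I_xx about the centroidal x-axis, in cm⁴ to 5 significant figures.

I_xx ≈ 2698.3 cm⁴

Decompose the section into non-overlapping parts with the origin at the bottom-left of its bounding rectangle.
Bottom plate: 18 × 1.2, A = 21.6 cm², y = 0.6 cm, Ī = 2.592 cm⁴.
Web plate: 0.8 × 17, A = 13.6 cm², y = 9.7 cm, Ī = 327.5333 cm⁴.
Top plate: 7 × 1.4, A = 9.8 cm², y = 18.9 cm, Ī = 1.600667 cm⁴.
Centroid: ȳ = ΣA·y / ΣA = 7.335556 cm.
Transfer each piece to the centroidal x-axis using Ī + A·d² with d = y − 7.335556:
  bottom plate: d = -6.735556 cm → contributes +982.5345 cm⁴
  web plate: d = 2.364444 cm → contributes +403.5655 cm⁴
  top plate: d = 11.56444 cm → contributes +1312.217 cm⁴
Total I = 2698.317 cm⁴.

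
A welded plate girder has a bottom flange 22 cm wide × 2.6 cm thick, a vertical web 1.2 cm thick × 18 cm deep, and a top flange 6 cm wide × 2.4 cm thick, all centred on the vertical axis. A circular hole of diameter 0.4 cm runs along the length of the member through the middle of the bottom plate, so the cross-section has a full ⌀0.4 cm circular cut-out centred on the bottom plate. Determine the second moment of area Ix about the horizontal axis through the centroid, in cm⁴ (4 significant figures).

Split into non-overlapping primitives; take the origin at the lower-left of the bounding box.
Bottom plate: 22 × 2.6, A = 57.2 cm², y = 1.3 cm, Ī = 32.2227 cm⁴.
Web plate: 1.2 × 18, A = 21.6 cm², y = 11.6 cm, Ī = 583.2 cm⁴.
Top plate: 6 × 2.4, A = 14.4 cm², y = 21.8 cm, Ī = 6.912 cm⁴.
Hole (subtracted): ⌀0.4, A = 0.125664 cm², y = 1.3 cm, Ī = 0.00125664 cm⁴.
Centroid: ȳ = ΣA·y / ΣA = 6.86201 cm.
Transfer each piece to the horizontal axis through the centroid using Ī + A·d² with d = y − 6.86201:
  bottom plate: d = -5.56201 cm → contributes +1801.76 cm⁴
  web plate: d = 4.73799 cm → contributes +1068.09 cm⁴
  top plate: d = 14.938 cm → contributes +3220.18 cm⁴
  hole: d = -5.56201 cm → contributes −3.88878 cm⁴
Total I = 6086.14 cm⁴.

Ix ≈ 6086 cm⁴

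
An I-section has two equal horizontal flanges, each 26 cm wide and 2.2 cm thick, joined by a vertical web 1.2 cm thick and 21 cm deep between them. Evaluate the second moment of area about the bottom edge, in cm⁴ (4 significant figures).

Split into non-overlapping primitives; take the origin at the lower-left of the bounding box.
Bottom flange: 26 × 2.2, A = 57.2 cm², y = 1.1 cm, Ī = 23.0707 cm⁴.
Web: 1.2 × 21, A = 25.2 cm², y = 12.7 cm, Ī = 926.1 cm⁴.
Top flange: 26 × 2.2, A = 57.2 cm², y = 24.3 cm, Ī = 23.0707 cm⁴.
Transfer each piece to a horizontal axis along the bottom face using Ī + A·d² with d = y − 0:
  bottom flange: d = 1.1 cm → contributes +92.2827 cm⁴
  web: d = 12.7 cm → contributes +4990.61 cm⁴
  top flange: d = 24.3 cm → contributes +33799.1 cm⁴
Total I = 38 882 cm⁴.

I_base ≈ 3.888 × 10⁴ cm⁴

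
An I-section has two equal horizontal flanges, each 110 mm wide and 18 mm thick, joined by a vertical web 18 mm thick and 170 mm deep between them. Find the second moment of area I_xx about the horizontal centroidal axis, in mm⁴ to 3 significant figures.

Break the section into simple shapes (no overlaps), measuring from the bottom-left corner of the bounding box.
Bottom flange: 110 × 18, A = 1 980 mm², y = 9 mm, Ī = 53 460 mm⁴.
Web: 18 × 170, A = 3 060 mm², y = 103 mm, Ī = 7 369 500 mm⁴.
Top flange: 110 × 18, A = 1 980 mm², y = 197 mm, Ī = 53 460 mm⁴.
By symmetry the centroid is at mid-height, ȳ = 103 mm.
Transfer each piece to the horizontal centroidal axis using Ī + A·d² with d = y − 103:
  bottom flange: d = -94 mm → contributes +17 548 740 mm⁴
  web: d = 0 mm → contributes +7 369 500 mm⁴
  top flange: d = 94 mm → contributes +17 548 740 mm⁴
Total I = 42 466 980 mm⁴.

I_xx ≈ 4.25 × 10⁷ mm⁴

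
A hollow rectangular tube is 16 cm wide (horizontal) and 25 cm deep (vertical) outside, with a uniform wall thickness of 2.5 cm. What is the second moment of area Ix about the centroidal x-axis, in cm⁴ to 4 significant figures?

Break the section into simple shapes (no overlaps), measuring from the bottom-left corner of the bounding box.
Outer rectangle: 16 × 25, A = 400 cm², y = 12.5 cm, Ī = 20833.3 cm⁴.
Inner void (subtracted): 11 × 20, A = 220 cm², y = 12.5 cm, Ī = 7333.33 cm⁴.
By symmetry the centroid is at mid-height, ȳ = 12.5 cm.
All pieces are centred on the centroidal x-axis, so I = ΣĪ (holes subtracted) = 13 500 cm⁴.

Ix ≈ 1.350 × 10⁴ cm⁴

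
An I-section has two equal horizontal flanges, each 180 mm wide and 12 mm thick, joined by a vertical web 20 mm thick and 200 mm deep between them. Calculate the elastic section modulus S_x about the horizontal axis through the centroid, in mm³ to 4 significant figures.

Split into non-overlapping primitives; take the origin at the lower-left of the bounding box.
Bottom flange: 180 × 12, A = 2 160 mm², y = 6 mm, Ī = 25 920 mm⁴.
Web: 20 × 200, A = 4 000 mm², y = 112 mm, Ī = 13 333 333 mm⁴.
Top flange: 180 × 12, A = 2 160 mm², y = 218 mm, Ī = 25 920 mm⁴.
By symmetry the centroid is at mid-height, ȳ = 112 mm.
Transfer each piece to the horizontal axis through the centroid using Ī + A·d² with d = y − 112:
  bottom flange: d = -106 mm → contributes +24 295 680 mm⁴
  web: d = 0 mm → contributes +13 333 333 mm⁴
  top flange: d = 106 mm → contributes +24 295 680 mm⁴
Total I = 61 924 693 mm⁴.
Extreme fibre distance c = 112 mm; S = I/c = 552 899 mm³.

S_x ≈ 5.529 × 10⁵ mm³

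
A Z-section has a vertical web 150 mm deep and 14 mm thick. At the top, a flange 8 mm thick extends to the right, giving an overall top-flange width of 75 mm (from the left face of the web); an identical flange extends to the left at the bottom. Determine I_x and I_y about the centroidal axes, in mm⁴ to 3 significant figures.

Decompose the section into non-overlapping parts with the origin at the bottom-left of its bounding rectangle.
Web: 14 × 150, A = 2 100 mm², y = 75 mm, Ī = 3 937 500 mm⁴.
Top flange (beyond web): 61 × 8, A = 488 mm², y = 146 mm, Ī = 2602.7 mm⁴.
Bottom flange (beyond web): 61 × 8, A = 488 mm², y = 4 mm, Ī = 2602.7 mm⁴.
Centroid: ȳ = ΣA·y / ΣA = 75 mm.
Transfer each piece to the centroidal x-axis using Ī + A·d² with d = y − 75:
  web: d = 0 mm → contributes +3 937 500 mm⁴
  top flange (beyond web): d = 71 mm → contributes +2 462 611 mm⁴
  bottom flange (beyond web): d = -71 mm → contributes +2 462 611 mm⁴
Total I = 8 862 721 mm⁴.
For the y-axis: x̄ = 68 mm.
Repeating about the centroidal y-axis gives I_y = 1 709 441 mm⁴.

I_x ≈ 8.86 × 10⁶ mm⁴, I_y ≈ 1.71 × 10⁶ mm⁴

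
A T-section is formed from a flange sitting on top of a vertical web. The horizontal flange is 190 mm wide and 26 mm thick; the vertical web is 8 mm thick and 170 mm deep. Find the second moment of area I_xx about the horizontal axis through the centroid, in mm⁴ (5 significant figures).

I_xx ≈ 1.3795 × 10⁷ mm⁴

Break the section into simple shapes (no overlaps), measuring from the bottom-left corner of the bounding box.
Flange: 190 × 26, A = 4 940 mm², y = 183 mm, Ī = 278286.7 mm⁴.
Web: 8 × 170, A = 1 360 mm², y = 85 mm, Ī = 3 275 333 mm⁴.
Centroid: ȳ = ΣA·y / ΣA = 161.8444 mm.
Transfer each piece to the horizontal axis through the centroid using Ī + A·d² with d = y − 161.8444:
  flange: d = 21.15556 mm → contributes +2 489 221 mm⁴
  web: d = -76.84444 mm → contributes +11 306 227 mm⁴
Total I = 13 795 448 mm⁴.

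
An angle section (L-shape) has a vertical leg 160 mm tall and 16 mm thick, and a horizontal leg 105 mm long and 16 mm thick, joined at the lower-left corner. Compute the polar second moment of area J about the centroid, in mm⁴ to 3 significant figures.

J ≈ 1.38 × 10⁷ mm⁴

Break the section into simple shapes (no overlaps), measuring from the bottom-left corner of the bounding box.
Vertical leg: 16 × 160, A = 2 560 mm², y = 80 mm, Ī = 5 461 333 mm⁴.
Horizontal leg (remainder): 89 × 16, A = 1 424 mm², y = 8 mm, Ī = 30 379 mm⁴.
Centroid: ȳ = ΣA·y / ΣA = 54.265 mm.
Transfer each piece to the centroidal x-axis using Ī + A·d² with d = y − 54.265:
  vertical leg: d = 25.735 mm → contributes +7 156 788 mm⁴
  horizontal leg (remainder): d = -46.265 mm → contributes +3 078 388 mm⁴
Total I = 10 235 176 mm⁴.
For the y-axis: x̄ = 26.765 mm.
Repeating about the centroidal y-axis gives I_y = 3 516 596 mm⁴.
Polar second moment: J = I_x + I_y = 13 751 772 mm⁴.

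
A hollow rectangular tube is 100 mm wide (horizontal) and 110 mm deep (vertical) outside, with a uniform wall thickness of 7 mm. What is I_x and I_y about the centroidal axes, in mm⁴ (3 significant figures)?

I_x ≈ 4.75 × 10⁶ mm⁴, I_y ≈ 4.08 × 10⁶ mm⁴

Treat the section as a set of non-overlapping primitives; coordinates are from the bounding-box lower-left.
Outer rectangle: 100 × 110, A = 11 000 mm², y = 55 mm, Ī = 11 091 667 mm⁴.
Inner void (subtracted): 86 × 96, A = 8 256 mm², y = 55 mm, Ī = 6 340 608 mm⁴.
By symmetry the centroid is at mid-height, ȳ = 55 mm.
All pieces are centred on the centroidal x-axis, so I = ΣĪ (holes subtracted) = 4 751 059 mm⁴.
Repeating about the centroidal y-axis gives I_y = 4 078 219 mm⁴.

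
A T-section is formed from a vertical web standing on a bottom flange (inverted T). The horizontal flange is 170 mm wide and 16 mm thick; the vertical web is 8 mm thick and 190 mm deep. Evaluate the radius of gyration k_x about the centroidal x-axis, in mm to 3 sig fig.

Decompose the section into non-overlapping parts with the origin at the bottom-left of its bounding rectangle.
Flange: 170 × 16, A = 2 720 mm², y = 8 mm, Ī = 58 027 mm⁴.
Web: 8 × 190, A = 1 520 mm², y = 111 mm, Ī = 4 572 667 mm⁴.
Centroid: ȳ = ΣA·y / ΣA = 44.925 mm.
Transfer each piece to the centroidal x-axis using Ī + A·d² with d = y − 44.925:
  flange: d = -36.925 mm → contributes +3 766 531 mm⁴
  web: d = 66.075 mm → contributes +11 208 938 mm⁴
Total I = 14 975 469 mm⁴.
Radius of gyration: k = √(I/A) = √(14 975 469 / 4 240) = 59.43 mm.

k_x ≈ 59.4 mm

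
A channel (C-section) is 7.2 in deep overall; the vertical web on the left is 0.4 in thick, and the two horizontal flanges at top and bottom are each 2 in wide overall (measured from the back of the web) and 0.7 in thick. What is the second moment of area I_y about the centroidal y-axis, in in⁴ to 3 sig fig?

Split into non-overlapping primitives; take the origin at the lower-left of the bounding box.
Web: 0.4 × 7.2, A = 2.88 in², x = 0.2 in, Ī = 0.0384 in⁴.
Top flange (beyond web): 1.6 × 0.7, A = 1.12 in², x = 1.2 in, Ī = 0.23893 in⁴.
Bottom flange (beyond web): 1.6 × 0.7, A = 1.12 in², x = 1.2 in, Ī = 0.23893 in⁴.
Centroid: x̄ = ΣA·x / ΣA = 0.6375 in.
Transfer each piece to the centroidal y-axis using Ī + A·d² with d = x − 0.6375:
  web: d = -0.4375 in → contributes +0.58965 in⁴
  top flange (beyond web): d = 0.5625 in → contributes +0.59331 in⁴
  bottom flange (beyond web): d = 0.5625 in → contributes +0.59331 in⁴
Total I = 1.7763 in⁴.

I_y ≈ 1.78 in⁴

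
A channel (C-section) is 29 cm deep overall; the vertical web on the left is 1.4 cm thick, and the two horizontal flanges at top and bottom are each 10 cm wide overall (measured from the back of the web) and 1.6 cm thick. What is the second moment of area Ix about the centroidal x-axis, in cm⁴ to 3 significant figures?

Ix ≈ 8020 cm⁴

Decompose the section into non-overlapping parts with the origin at the bottom-left of its bounding rectangle.
Web: 1.4 × 29, A = 40.6 cm², y = 14.5 cm, Ī = 2845.4 cm⁴.
Top flange (beyond web): 8.6 × 1.6, A = 13.76 cm², y = 28.2 cm, Ī = 2.9355 cm⁴.
Bottom flange (beyond web): 8.6 × 1.6, A = 13.76 cm², y = 0.8 cm, Ī = 2.9355 cm⁴.
By symmetry the centroid is at mid-height, ȳ = 14.5 cm.
Transfer each piece to the centroidal x-axis using Ī + A·d² with d = y − 14.5:
  web: d = 0 cm → contributes +2845.4 cm⁴
  top flange (beyond web): d = 13.7 cm → contributes +2585.5 cm⁴
  bottom flange (beyond web): d = -13.7 cm → contributes +2585.5 cm⁴
Total I = 8016.5 cm⁴.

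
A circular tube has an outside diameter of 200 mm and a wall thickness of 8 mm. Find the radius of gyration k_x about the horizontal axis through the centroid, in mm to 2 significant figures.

Split into non-overlapping primitives; take the origin at the lower-left of the bounding box.
Outer circle: ⌀200, A = 31 416 mm², y = 100 mm, Ī = 78 539 816 mm⁴.
Bore (subtracted): ⌀184, A = 26 590 mm², y = 100 mm, Ī = 56 265 372 mm⁴.
By symmetry the centroid is at mid-height, ȳ = 100 mm.
All pieces are centred on the horizontal axis through the centroid, so I = ΣĪ (holes subtracted) = 22 274 445 mm⁴.
Radius of gyration: k = √(I/A) = √(22 274 445 / 4 825) = 67.94 mm.

k_x ≈ 68 mm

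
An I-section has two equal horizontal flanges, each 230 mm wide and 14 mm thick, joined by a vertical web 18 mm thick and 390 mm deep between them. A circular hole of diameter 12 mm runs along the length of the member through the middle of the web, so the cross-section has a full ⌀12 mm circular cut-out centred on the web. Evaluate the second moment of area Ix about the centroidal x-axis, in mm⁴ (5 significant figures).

Ix ≈ 3.5186 × 10⁸ mm⁴

Treat the section as a set of non-overlapping primitives; coordinates are from the bounding-box lower-left.
Bottom flange: 230 × 14, A = 3 220 mm², y = 7 mm, Ī = 52593.33 mm⁴.
Web: 18 × 390, A = 7 020 mm², y = 209 mm, Ī = 88 978 500 mm⁴.
Top flange: 230 × 14, A = 3 220 mm², y = 411 mm, Ī = 52593.33 mm⁴.
Hole (subtracted): ⌀12, A = 113.0973 mm², y = 209 mm, Ī = 1017.876 mm⁴.
By symmetry the centroid is at mid-height, ȳ = 209 mm.
Transfer each piece to the centroidal x-axis using Ī + A·d² with d = y − 209:
  bottom flange: d = -202 mm → contributes +131 441 473 mm⁴
  web: d = 0 mm → contributes +88 978 500 mm⁴
  top flange: d = 202 mm → contributes +131 441 473 mm⁴
  hole: d = 0 mm → contributes −1017.876 mm⁴
Total I = 351 860 429 mm⁴.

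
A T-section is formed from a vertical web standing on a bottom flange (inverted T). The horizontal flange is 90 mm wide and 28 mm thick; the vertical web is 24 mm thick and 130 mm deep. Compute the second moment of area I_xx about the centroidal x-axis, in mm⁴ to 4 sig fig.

Decompose the section into non-overlapping parts with the origin at the bottom-left of its bounding rectangle.
Flange: 90 × 28, A = 2 520 mm², y = 14 mm, Ī = 164 640 mm⁴.
Web: 24 × 130, A = 3 120 mm², y = 93 mm, Ī = 4 394 000 mm⁴.
Centroid: ȳ = ΣA·y / ΣA = 57.7021 mm.
Transfer each piece to the centroidal x-axis using Ī + A·d² with d = y − 57.7021:
  flange: d = -43.7021 mm → contributes +4 977 527 mm⁴
  web: d = 35.2979 mm → contributes +8 281 332 mm⁴
Total I = 13 258 860 mm⁴.

I_xx ≈ 1.326 × 10⁷ mm⁴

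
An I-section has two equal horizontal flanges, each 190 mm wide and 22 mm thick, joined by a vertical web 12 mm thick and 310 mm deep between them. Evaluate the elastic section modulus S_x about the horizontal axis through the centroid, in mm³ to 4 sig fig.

S_x ≈ 1.472 × 10⁶ mm³

Decompose the section into non-overlapping parts with the origin at the bottom-left of its bounding rectangle.
Bottom flange: 190 × 22, A = 4 180 mm², y = 11 mm, Ī = 168 593 mm⁴.
Web: 12 × 310, A = 3 720 mm², y = 177 mm, Ī = 29 791 000 mm⁴.
Top flange: 190 × 22, A = 4 180 mm², y = 343 mm, Ī = 168 593 mm⁴.
By symmetry the centroid is at mid-height, ȳ = 177 mm.
Transfer each piece to the horizontal axis through the centroid using Ī + A·d² with d = y − 177:
  bottom flange: d = -166 mm → contributes +115 352 673 mm⁴
  web: d = 0 mm → contributes +29 791 000 mm⁴
  top flange: d = 166 mm → contributes +115 352 673 mm⁴
Total I = 260 496 347 mm⁴.
Extreme fibre distance c = 177 mm; S = I/c = 1 471 731 mm³.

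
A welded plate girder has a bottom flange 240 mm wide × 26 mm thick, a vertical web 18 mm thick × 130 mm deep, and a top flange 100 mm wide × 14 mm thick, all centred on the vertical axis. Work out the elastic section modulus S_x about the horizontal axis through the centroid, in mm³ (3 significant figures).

Split into non-overlapping primitives; take the origin at the lower-left of the bounding box.
Bottom plate: 240 × 26, A = 6 240 mm², y = 13 mm, Ī = 351 520 mm⁴.
Web plate: 18 × 130, A = 2 340 mm², y = 91 mm, Ī = 3 295 500 mm⁴.
Top plate: 100 × 14, A = 1 400 mm², y = 163 mm, Ī = 22 867 mm⁴.
Centroid: ȳ = ΣA·y / ΣA = 52.331 mm.
Transfer each piece to the horizontal axis through the centroid using Ī + A·d² with d = y − 52.331:
  bottom plate: d = -39.331 mm → contributes +10 004 182 mm⁴
  web plate: d = 38.669 mm → contributes +6 794 544 mm⁴
  top plate: d = 110.67 mm → contributes +17 169 650 mm⁴
Total I = 33 968 375 mm⁴.
Extreme fibre distance c = 117.67 mm; S = I/c = 288 677 mm³.

S_x ≈ 2.89 × 10⁵ mm³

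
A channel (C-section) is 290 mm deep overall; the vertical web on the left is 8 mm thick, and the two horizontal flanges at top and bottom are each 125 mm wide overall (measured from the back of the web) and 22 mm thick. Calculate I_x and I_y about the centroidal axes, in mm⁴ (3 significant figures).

Split into non-overlapping primitives; take the origin at the lower-left of the bounding box.
Web: 8 × 290, A = 2 320 mm², y = 145 mm, Ī = 16 259 333 mm⁴.
Top flange (beyond web): 117 × 22, A = 2 574 mm², y = 279 mm, Ī = 103 818 mm⁴.
Bottom flange (beyond web): 117 × 22, A = 2 574 mm², y = 11 mm, Ī = 103 818 mm⁴.
By symmetry the centroid is at mid-height, ȳ = 145 mm.
Transfer each piece to the centroidal x-axis using Ī + A·d² with d = y − 145:
  web: d = 0 mm → contributes +16 259 333 mm⁴
  top flange (beyond web): d = 134 mm → contributes +46 322 562 mm⁴
  bottom flange (beyond web): d = -134 mm → contributes +46 322 562 mm⁴
Total I = 108 904 457 mm⁴.
For the y-axis: x̄ = 47.084 mm.
Repeating about the centroidal y-axis gives I_y = 12 132 109 mm⁴.

I_x ≈ 1.09 × 10⁸ mm⁴, I_y ≈ 1.21 × 10⁷ mm⁴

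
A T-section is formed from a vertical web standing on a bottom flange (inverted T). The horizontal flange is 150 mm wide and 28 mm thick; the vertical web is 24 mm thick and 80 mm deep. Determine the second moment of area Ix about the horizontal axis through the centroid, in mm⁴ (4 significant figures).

Split into non-overlapping primitives; take the origin at the lower-left of the bounding box.
Flange: 150 × 28, A = 4 200 mm², y = 14 mm, Ī = 274 400 mm⁴.
Web: 24 × 80, A = 1 920 mm², y = 68 mm, Ī = 1 024 000 mm⁴.
Centroid: ȳ = ΣA·y / ΣA = 30.9412 mm.
Transfer each piece to the horizontal axis through the centroid using Ī + A·d² with d = y − 30.9412:
  flange: d = -16.9412 mm → contributes +1 479 815 mm⁴
  web: d = 37.0588 mm → contributes +3 660 844 mm⁴
Total I = 5 140 659 mm⁴.

Ix ≈ 5.141 × 10⁶ mm⁴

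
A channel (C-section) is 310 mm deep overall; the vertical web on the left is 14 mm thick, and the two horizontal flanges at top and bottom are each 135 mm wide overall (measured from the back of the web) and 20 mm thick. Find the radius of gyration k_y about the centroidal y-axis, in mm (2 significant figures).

k_y ≈ 42 mm

Treat the section as a set of non-overlapping primitives; coordinates are from the bounding-box lower-left.
Web: 14 × 310, A = 4 340 mm², x = 7 mm, Ī = 70 887 mm⁴.
Top flange (beyond web): 121 × 20, A = 2 420 mm², x = 74.5 mm, Ī = 2 952 602 mm⁴.
Bottom flange (beyond web): 121 × 20, A = 2 420 mm², x = 74.5 mm, Ī = 2 952 602 mm⁴.
Centroid: x̄ = ΣA·x / ΣA = 42.59 mm.
Transfer each piece to the centroidal y-axis using Ī + A·d² with d = x − 42.59:
  web: d = -35.59 mm → contributes +5 567 594 mm⁴
  top flange (beyond web): d = 31.91 mm → contributes +5 417 035 mm⁴
  bottom flange (beyond web): d = 31.91 mm → contributes +5 417 035 mm⁴
Total I = 16 401 664 mm⁴.
Radius of gyration: k = √(I/A) = √(16 401 664 / 9 180) = 42.27 mm.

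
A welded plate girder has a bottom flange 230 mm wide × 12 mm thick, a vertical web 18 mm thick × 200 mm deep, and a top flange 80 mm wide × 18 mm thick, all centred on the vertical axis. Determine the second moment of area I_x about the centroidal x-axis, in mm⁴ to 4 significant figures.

I_x ≈ 5.783 × 10⁷ mm⁴

Decompose the section into non-overlapping parts with the origin at the bottom-left of its bounding rectangle.
Bottom plate: 230 × 12, A = 2 760 mm², y = 6 mm, Ī = 33 120 mm⁴.
Web plate: 18 × 200, A = 3 600 mm², y = 112 mm, Ī = 12 000 000 mm⁴.
Top plate: 80 × 18, A = 1 440 mm², y = 221 mm, Ī = 38 880 mm⁴.
Centroid: ȳ = ΣA·y / ΣA = 94.6154 mm.
Transfer each piece to the centroidal x-axis using Ī + A·d² with d = y − 94.6154:
  bottom plate: d = -88.6154 mm → contributes +21 706 534 mm⁴
  web plate: d = 17.3846 mm → contributes +13 088 009 mm⁴
  top plate: d = 126.385 mm → contributes +23 040 102 mm⁴
Total I = 57 834 646 mm⁴.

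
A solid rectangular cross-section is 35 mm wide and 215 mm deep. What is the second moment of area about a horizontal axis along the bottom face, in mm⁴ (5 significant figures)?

The section: 35 × 215, A = 7 525 mm², y = 107.5 mm, Ī = 28 986 927 mm⁴.
Transfer it to the bottom edge using Ī + A·d² with d = y − 0:
  the section: d = 107.5 mm → contributes +115 947 708 mm⁴
Total I = 115 947 708 mm⁴.

I_base ≈ 1.1595 × 10⁸ mm⁴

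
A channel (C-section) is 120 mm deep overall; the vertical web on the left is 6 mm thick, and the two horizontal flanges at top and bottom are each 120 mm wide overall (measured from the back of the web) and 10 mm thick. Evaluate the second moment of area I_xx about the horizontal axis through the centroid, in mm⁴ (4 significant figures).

Decompose the section into non-overlapping parts with the origin at the bottom-left of its bounding rectangle.
Web: 6 × 120, A = 720 mm², y = 60 mm, Ī = 864 000 mm⁴.
Top flange (beyond web): 114 × 10, A = 1 140 mm², y = 115 mm, Ī = 9 500 mm⁴.
Bottom flange (beyond web): 114 × 10, A = 1 140 mm², y = 5 mm, Ī = 9 500 mm⁴.
By symmetry the centroid is at mid-height, ȳ = 60 mm.
Transfer each piece to the horizontal axis through the centroid using Ī + A·d² with d = y − 60:
  web: d = 0 mm → contributes +864 000 mm⁴
  top flange (beyond web): d = 55 mm → contributes +3 458 000 mm⁴
  bottom flange (beyond web): d = -55 mm → contributes +3 458 000 mm⁴
Total I = 7 780 000 mm⁴.

I_xx ≈ 7.780 × 10⁶ mm⁴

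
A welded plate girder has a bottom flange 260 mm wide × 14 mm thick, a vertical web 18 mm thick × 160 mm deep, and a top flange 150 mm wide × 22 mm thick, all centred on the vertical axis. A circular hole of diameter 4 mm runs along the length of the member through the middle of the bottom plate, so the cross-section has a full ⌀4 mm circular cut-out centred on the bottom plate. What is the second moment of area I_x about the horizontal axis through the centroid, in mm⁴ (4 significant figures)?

Break the section into simple shapes (no overlaps), measuring from the bottom-left corner of the bounding box.
Bottom plate: 260 × 14, A = 3 640 mm², y = 7 mm, Ī = 59453.3 mm⁴.
Web plate: 18 × 160, A = 2 880 mm², y = 94 mm, Ī = 6 144 000 mm⁴.
Top plate: 150 × 22, A = 3 300 mm², y = 185 mm, Ī = 133 100 mm⁴.
Hole (subtracted): ⌀4, A = 12.5664 mm², y = 7 mm, Ī = 12.5664 mm⁴.
Centroid: ȳ = ΣA·y / ΣA = 92.4413 mm.
Transfer each piece to the horizontal axis through the centroid using Ī + A·d² with d = y − 92.4413:
  bottom plate: d = -85.4413 mm → contributes +26 632 246 mm⁴
  web plate: d = 1.55869 mm → contributes +6 150 997 mm⁴
  top plate: d = 92.5587 mm → contributes +28 404 565 mm⁴
  hole: d = -85.4413 mm → contributes −91749.8 mm⁴
Total I = 61 096 059 mm⁴.

I_x ≈ 6.110 × 10⁷ mm⁴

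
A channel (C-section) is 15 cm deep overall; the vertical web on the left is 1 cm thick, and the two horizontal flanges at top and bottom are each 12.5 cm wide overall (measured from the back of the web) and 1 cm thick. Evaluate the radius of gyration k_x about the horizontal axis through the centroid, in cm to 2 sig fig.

Decompose the section into non-overlapping parts with the origin at the bottom-left of its bounding rectangle.
Web: 1 × 15, A = 15 cm², y = 7.5 cm, Ī = 281.3 cm⁴.
Top flange (beyond web): 11.5 × 1, A = 11.5 cm², y = 14.5 cm, Ī = 0.9583 cm⁴.
Bottom flange (beyond web): 11.5 × 1, A = 11.5 cm², y = 0.5 cm, Ī = 0.9583 cm⁴.
By symmetry the centroid is at mid-height, ȳ = 7.5 cm.
Transfer each piece to the horizontal axis through the centroid using Ī + A·d² with d = y − 7.5:
  web: d = 0 cm → contributes +281.3 cm⁴
  top flange (beyond web): d = 7 cm → contributes +564.5 cm⁴
  bottom flange (beyond web): d = -7 cm → contributes +564.5 cm⁴
Total I = 1 410 cm⁴.
Radius of gyration: k = √(I/A) = √(1 410 / 38) = 6.092 cm.

k_x ≈ 6.1 cm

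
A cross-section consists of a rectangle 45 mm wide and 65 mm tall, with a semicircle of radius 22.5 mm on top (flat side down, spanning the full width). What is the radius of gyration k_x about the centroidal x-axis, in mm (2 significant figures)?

Split into non-overlapping primitives; take the origin at the lower-left of the bounding box.
Rectangular body: 45 × 65, A = 2 925 mm², y = 32.5 mm, Ī = 1 029 844 mm⁴.
Semicircular cap: semicircle r = 22.5, A = 795.2 mm², y = 74.55 mm, Ī = 28 130 mm⁴.
Centroid: ȳ = ΣA·y / ΣA = 41.49 mm.
Transfer each piece to the centroidal x-axis using Ī + A·d² with d = y − 41.49:
  rectangular body: d = -8.988 mm → contributes +1 266 151 mm⁴
  semicircular cap: d = 33.06 mm → contributes +897 326 mm⁴
Total I = 2 163 477 mm⁴.
Radius of gyration: k = √(I/A) = √(2 163 477 / 3 720) = 24.12 mm.

k_x ≈ 24 mm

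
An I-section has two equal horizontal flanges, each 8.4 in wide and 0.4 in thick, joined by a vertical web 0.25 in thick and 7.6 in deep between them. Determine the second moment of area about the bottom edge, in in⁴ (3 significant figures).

Treat the section as a set of non-overlapping primitives; coordinates are from the bounding-box lower-left.
Bottom flange: 8.4 × 0.4, A = 3.36 in², y = 0.2 in, Ī = 0.0448 in⁴.
Web: 0.25 × 7.6, A = 1.9 in², y = 4.2 in, Ī = 9.1453 in⁴.
Top flange: 8.4 × 0.4, A = 3.36 in², y = 8.2 in, Ī = 0.0448 in⁴.
Transfer each piece to the bottom edge using Ī + A·d² with d = y − 0:
  bottom flange: d = 0.2 in → contributes +0.1792 in⁴
  web: d = 4.2 in → contributes +42.661 in⁴
  top flange: d = 8.2 in → contributes +225.97 in⁴
Total I = 268.81 in⁴.

I_base ≈ 269 in⁴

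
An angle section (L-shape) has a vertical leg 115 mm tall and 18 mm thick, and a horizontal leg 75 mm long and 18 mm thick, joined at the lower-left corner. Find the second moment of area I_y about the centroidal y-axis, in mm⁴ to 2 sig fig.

I_y ≈ 1.3 × 10⁶ mm⁴

Treat the section as a set of non-overlapping primitives; coordinates are from the bounding-box lower-left.
Vertical leg: 18 × 115, A = 2 070 mm², x = 9 mm, Ī = 55 890 mm⁴.
Horizontal leg (remainder): 57 × 18, A = 1 026 mm², x = 46.5 mm, Ī = 277 790 mm⁴.
Centroid: x̄ = ΣA·x / ΣA = 21.43 mm.
Transfer each piece to the centroidal y-axis using Ī + A·d² with d = x − 21.43:
  vertical leg: d = -12.43 mm → contributes +375 578 mm⁴
  horizontal leg (remainder): d = 25.07 mm → contributes +922 773 mm⁴
Total I = 1 298 351 mm⁴.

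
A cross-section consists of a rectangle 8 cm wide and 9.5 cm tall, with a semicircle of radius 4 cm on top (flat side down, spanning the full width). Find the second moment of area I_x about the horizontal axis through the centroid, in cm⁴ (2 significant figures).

Break the section into simple shapes (no overlaps), measuring from the bottom-left corner of the bounding box.
Rectangular body: 8 × 9.5, A = 76 cm², y = 4.75 cm, Ī = 571.6 cm⁴.
Semicircular cap: semicircle r = 4, A = 25.13 cm², y = 11.2 cm, Ī = 28.1 cm⁴.
Centroid: ȳ = ΣA·y / ΣA = 6.352 cm.
Transfer each piece to the horizontal axis through the centroid using Ī + A·d² with d = y − 6.352:
  rectangular body: d = -1.602 cm → contributes +766.7 cm⁴
  semicircular cap: d = 4.845 cm → contributes +618.1 cm⁴
Total I = 1 385 cm⁴.

I_x ≈ 1400 cm⁴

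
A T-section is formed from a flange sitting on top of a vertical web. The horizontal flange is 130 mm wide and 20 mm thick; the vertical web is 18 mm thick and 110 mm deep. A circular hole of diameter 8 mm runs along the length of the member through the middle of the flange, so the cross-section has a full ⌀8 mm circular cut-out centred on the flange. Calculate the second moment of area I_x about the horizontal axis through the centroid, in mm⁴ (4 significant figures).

Split into non-overlapping primitives; take the origin at the lower-left of the bounding box.
Flange: 130 × 20, A = 2 600 mm², y = 120 mm, Ī = 86666.7 mm⁴.
Web: 18 × 110, A = 1 980 mm², y = 55 mm, Ī = 1 996 500 mm⁴.
Hole (subtracted): ⌀8, A = 50.2655 mm², y = 120 mm, Ī = 201.062 mm⁴.
Centroid: ȳ = ΣA·y / ΣA = 91.5877 mm.
Transfer each piece to the horizontal axis through the centroid using Ī + A·d² with d = y − 91.5877:
  flange: d = 28.4123 mm → contributes +2 185 534 mm⁴
  web: d = -36.5877 mm → contributes +4 647 052 mm⁴
  hole: d = 28.4123 mm → contributes −40778.2 mm⁴
Total I = 6 791 808 mm⁴.

I_x ≈ 6.792 × 10⁶ mm⁴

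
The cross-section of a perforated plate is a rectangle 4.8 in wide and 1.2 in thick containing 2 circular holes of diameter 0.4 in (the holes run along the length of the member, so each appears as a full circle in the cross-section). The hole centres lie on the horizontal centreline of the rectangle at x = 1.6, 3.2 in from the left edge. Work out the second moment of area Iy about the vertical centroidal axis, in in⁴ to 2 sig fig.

Iy ≈ 11 in⁴

Decompose the section into non-overlapping parts with the origin at the bottom-left of its bounding rectangle.
Plate: 4.8 × 1.2, A = 5.76 in², x = 2.4 in, Ī = 11.06 in⁴.
Hole 1 (subtracted): ⌀0.4, A = 0.1257 in², x = 1.6 in, Ī = 0.001257 in⁴.
Hole 2 (subtracted): ⌀0.4, A = 0.1257 in², x = 3.2 in, Ī = 0.001257 in⁴.
By symmetry the centroid is at mid-width, x̄ = 2.4 in.
Transfer each piece to the vertical centroidal axis using Ī + A·d² with d = x − 2.4:
  plate: d = 0 in → contributes +11.06 in⁴
  hole 1: d = -0.8 in → contributes −0.08168 in⁴
  hole 2: d = 0.8 in → contributes −0.08168 in⁴
Total I = 10.9 in⁴.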